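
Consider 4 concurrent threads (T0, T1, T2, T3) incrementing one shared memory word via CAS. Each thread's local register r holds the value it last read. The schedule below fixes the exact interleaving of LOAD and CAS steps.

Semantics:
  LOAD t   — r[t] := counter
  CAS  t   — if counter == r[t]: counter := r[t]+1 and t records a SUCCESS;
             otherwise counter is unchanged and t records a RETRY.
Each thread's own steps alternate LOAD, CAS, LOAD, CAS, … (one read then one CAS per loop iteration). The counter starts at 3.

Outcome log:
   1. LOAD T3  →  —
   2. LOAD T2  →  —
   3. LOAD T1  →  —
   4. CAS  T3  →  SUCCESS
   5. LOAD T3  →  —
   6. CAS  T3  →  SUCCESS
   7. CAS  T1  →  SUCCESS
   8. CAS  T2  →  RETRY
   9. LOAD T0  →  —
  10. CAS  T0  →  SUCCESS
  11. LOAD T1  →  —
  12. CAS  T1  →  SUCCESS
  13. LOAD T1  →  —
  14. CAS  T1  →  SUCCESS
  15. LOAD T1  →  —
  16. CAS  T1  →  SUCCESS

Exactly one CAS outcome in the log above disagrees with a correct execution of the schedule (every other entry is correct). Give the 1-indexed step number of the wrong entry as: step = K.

step = 7

Reference trace:
step 1: T3 LOAD ⇒ load; ctr=3 reg=3
step 2: T2 LOAD ⇒ load; ctr=3 reg=3
step 3: T1 LOAD ⇒ load; ctr=3 reg=3
step 4: T3 CAS ⇒ ok; ctr=4 reg=3
step 5: T3 LOAD ⇒ load; ctr=4 reg=4
step 6: T3 CAS ⇒ ok; ctr=5 reg=4
step 7: T1 CAS ⇒ retry; ctr=5 reg=3
step 8: T2 CAS ⇒ retry; ctr=5 reg=3
step 9: T0 LOAD ⇒ load; ctr=5 reg=5
step 10: T0 CAS ⇒ ok; ctr=6 reg=5
step 11: T1 LOAD ⇒ load; ctr=6 reg=6
step 12: T1 CAS ⇒ ok; ctr=7 reg=6
step 13: T1 LOAD ⇒ load; ctr=7 reg=7
step 14: T1 CAS ⇒ ok; ctr=8 reg=7
step 15: T1 LOAD ⇒ load; ctr=8 reg=8
step 16: T1 CAS ⇒ ok; ctr=9 reg=8
Flip is step 7.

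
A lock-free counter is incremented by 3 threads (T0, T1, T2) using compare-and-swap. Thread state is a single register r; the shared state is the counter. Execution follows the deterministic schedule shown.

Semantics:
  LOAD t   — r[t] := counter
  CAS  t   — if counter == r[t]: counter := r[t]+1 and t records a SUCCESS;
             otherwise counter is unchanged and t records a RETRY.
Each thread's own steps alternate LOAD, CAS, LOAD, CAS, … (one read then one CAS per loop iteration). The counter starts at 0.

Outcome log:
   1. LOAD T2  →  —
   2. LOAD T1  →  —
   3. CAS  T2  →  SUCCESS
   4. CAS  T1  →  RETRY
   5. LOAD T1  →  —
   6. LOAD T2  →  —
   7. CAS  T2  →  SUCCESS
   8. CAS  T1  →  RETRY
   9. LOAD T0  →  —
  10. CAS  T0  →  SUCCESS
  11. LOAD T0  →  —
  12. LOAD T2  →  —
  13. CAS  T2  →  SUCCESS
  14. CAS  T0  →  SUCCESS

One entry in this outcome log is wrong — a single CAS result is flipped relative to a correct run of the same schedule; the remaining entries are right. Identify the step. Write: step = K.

step = 14

Reference trace:
[1] T2.load  rd  (counter 0, T2.r 0)
[2] T1.load  rd  (counter 0, T1.r 0)
[3] T2.cas  hit  (counter 1, T2.r 0)
[4] T1.cas  miss  (counter 1, T1.r 0)
[5] T1.load  rd  (counter 1, T1.r 1)
[6] T2.load  rd  (counter 1, T2.r 1)
[7] T2.cas  hit  (counter 2, T2.r 1)
[8] T1.cas  miss  (counter 2, T1.r 1)
[9] T0.load  rd  (counter 2, T0.r 2)
[10] T0.cas  hit  (counter 3, T0.r 2)
[11] T0.load  rd  (counter 3, T0.r 3)
[12] T2.load  rd  (counter 3, T2.r 3)
[13] T2.cas  hit  (counter 4, T2.r 3)
[14] T0.cas  miss  (counter 4, T0.r 3)
Mismatch at 14.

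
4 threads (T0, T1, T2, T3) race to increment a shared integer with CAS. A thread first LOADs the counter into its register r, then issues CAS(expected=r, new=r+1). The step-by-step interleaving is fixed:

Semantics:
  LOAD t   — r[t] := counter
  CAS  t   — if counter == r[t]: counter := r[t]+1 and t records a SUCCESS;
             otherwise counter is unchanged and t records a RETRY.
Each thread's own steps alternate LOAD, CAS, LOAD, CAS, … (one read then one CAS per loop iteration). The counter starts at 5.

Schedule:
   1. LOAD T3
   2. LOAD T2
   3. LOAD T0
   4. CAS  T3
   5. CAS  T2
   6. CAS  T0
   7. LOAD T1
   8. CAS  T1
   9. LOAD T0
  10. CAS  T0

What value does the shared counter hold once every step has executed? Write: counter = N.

[1] T3.load  rd  (counter 5, T3.r 5)
[2] T2.load  rd  (counter 5, T2.r 5)
[3] T0.load  rd  (counter 5, T0.r 5)
[4] T3.cas  hit  (counter 6, T3.r 5)
[5] T2.cas  miss  (counter 6, T2.r 5)
[6] T0.cas  miss  (counter 6, T0.r 5)
[7] T1.load  rd  (counter 6, T1.r 6)
[8] T1.cas  hit  (counter 7, T1.r 6)
[9] T0.load  rd  (counter 7, T0.r 7)
[10] T0.cas  hit  (counter 8, T0.r 7)

counter = 8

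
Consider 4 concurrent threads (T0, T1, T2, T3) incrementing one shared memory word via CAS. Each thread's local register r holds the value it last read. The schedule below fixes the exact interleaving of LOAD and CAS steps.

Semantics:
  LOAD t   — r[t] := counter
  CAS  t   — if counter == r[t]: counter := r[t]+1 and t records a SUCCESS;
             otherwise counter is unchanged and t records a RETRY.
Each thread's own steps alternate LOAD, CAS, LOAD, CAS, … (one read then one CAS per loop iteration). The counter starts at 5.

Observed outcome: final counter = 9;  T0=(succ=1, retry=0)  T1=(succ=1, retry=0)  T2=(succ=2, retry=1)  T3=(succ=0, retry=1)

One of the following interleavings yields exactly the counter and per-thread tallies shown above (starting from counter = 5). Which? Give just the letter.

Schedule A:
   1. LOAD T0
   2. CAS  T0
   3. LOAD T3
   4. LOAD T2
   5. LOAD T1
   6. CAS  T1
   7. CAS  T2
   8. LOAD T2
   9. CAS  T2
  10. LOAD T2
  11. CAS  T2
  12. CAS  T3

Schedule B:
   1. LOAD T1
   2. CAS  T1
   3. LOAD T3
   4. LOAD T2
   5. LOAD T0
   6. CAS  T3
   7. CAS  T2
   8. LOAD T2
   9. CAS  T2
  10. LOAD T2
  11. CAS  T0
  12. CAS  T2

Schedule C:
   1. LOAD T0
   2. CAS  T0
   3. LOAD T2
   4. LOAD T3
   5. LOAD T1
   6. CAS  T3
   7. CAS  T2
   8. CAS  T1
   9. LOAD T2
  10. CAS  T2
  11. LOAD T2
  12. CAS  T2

A

Simulating candidate A:
step 1: T0 LOAD ⇒ load; ctr=5 reg=5
step 2: T0 CAS ⇒ ok; ctr=6 reg=5
step 3: T3 LOAD ⇒ load; ctr=6 reg=6
step 4: T2 LOAD ⇒ load; ctr=6 reg=6
step 5: T1 LOAD ⇒ load; ctr=6 reg=6
step 6: T1 CAS ⇒ ok; ctr=7 reg=6
step 7: T2 CAS ⇒ retry; ctr=7 reg=6
step 8: T2 LOAD ⇒ load; ctr=7 reg=7
step 9: T2 CAS ⇒ ok; ctr=8 reg=7
step 10: T2 LOAD ⇒ load; ctr=8 reg=8
step 11: T2 CAS ⇒ ok; ctr=9 reg=8
step 12: T3 CAS ⇒ retry; ctr=9 reg=6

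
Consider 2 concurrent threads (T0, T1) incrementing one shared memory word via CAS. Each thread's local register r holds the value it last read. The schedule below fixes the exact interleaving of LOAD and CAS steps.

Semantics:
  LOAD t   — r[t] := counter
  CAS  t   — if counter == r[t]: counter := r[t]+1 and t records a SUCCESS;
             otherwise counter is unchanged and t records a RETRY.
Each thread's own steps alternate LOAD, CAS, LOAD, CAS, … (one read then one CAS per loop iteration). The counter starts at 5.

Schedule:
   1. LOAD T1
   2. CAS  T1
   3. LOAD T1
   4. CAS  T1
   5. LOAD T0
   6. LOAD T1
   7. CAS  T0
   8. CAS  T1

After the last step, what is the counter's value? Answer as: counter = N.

counter = 8

   1) LOAD T1:  M=5  r_T1=5
   2) CAS  T1:  M=6  r_T1=5 ✓
   3) LOAD T1:  M=6  r_T1=6
   4) CAS  T1:  M=7  r_T1=6 ✓
   5) LOAD T0:  M=7  r_T0=7
   6) LOAD T1:  M=7  r_T1=7
   7) CAS  T0:  M=8  r_T0=7 ✓
   8) CAS  T1:  M=8  r_T1=7 ✗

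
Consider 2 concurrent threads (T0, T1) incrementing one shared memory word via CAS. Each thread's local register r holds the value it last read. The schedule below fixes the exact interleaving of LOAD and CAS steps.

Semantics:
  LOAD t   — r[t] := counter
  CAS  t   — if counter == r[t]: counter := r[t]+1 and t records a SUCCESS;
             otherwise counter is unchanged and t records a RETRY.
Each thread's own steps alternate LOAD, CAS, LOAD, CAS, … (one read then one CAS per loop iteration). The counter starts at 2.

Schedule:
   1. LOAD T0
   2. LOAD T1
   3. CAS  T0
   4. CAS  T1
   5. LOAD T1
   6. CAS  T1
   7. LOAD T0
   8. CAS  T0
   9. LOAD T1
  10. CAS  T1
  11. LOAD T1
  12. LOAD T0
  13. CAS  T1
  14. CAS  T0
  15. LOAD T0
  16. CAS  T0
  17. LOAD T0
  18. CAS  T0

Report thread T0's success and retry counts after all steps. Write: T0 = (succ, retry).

[1] T0.load  rd  (counter 2, T0.r 2)
[2] T1.load  rd  (counter 2, T1.r 2)
[3] T0.cas  hit  (counter 3, T0.r 2)
[4] T1.cas  miss  (counter 3, T1.r 2)
[5] T1.load  rd  (counter 3, T1.r 3)
[6] T1.cas  hit  (counter 4, T1.r 3)
[7] T0.load  rd  (counter 4, T0.r 4)
[8] T0.cas  hit  (counter 5, T0.r 4)
[9] T1.load  rd  (counter 5, T1.r 5)
[10] T1.cas  hit  (counter 6, T1.r 5)
[11] T1.load  rd  (counter 6, T1.r 6)
[12] T0.load  rd  (counter 6, T0.r 6)
[13] T1.cas  hit  (counter 7, T1.r 6)
[14] T0.cas  miss  (counter 7, T0.r 6)
[15] T0.load  rd  (counter 7, T0.r 7)
[16] T0.cas  hit  (counter 8, T0.r 7)
[17] T0.load  rd  (counter 8, T0.r 8)
[18] T0.cas  hit  (counter 9, T0.r 8)

T0 = (4, 1)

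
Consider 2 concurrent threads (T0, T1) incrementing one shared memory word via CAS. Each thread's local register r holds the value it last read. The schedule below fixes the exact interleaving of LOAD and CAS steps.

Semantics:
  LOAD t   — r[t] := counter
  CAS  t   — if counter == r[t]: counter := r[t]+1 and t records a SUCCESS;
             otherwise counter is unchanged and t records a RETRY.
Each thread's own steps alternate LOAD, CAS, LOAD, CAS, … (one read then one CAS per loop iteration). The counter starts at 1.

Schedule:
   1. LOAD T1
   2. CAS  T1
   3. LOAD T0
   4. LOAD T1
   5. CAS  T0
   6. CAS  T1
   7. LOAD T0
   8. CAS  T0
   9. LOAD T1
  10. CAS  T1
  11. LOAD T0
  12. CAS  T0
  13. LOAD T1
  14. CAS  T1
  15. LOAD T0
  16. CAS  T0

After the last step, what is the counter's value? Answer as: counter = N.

counter = 8

1. LOAD T1 → mem=1 r[T1]=1 [LOAD]
2. CAS T1 → mem=2 r[T1]=1 [OK]
3. LOAD T0 → mem=2 r[T0]=2 [LOAD]
4. LOAD T1 → mem=2 r[T1]=2 [LOAD]
5. CAS T0 → mem=3 r[T0]=2 [OK]
6. CAS T1 → mem=3 r[T1]=2 [RETRY]
7. LOAD T0 → mem=3 r[T0]=3 [LOAD]
8. CAS T0 → mem=4 r[T0]=3 [OK]
9. LOAD T1 → mem=4 r[T1]=4 [LOAD]
10. CAS T1 → mem=5 r[T1]=4 [OK]
11. LOAD T0 → mem=5 r[T0]=5 [LOAD]
12. CAS T0 → mem=6 r[T0]=5 [OK]
13. LOAD T1 → mem=6 r[T1]=6 [LOAD]
14. CAS T1 → mem=7 r[T1]=6 [OK]
15. LOAD T0 → mem=7 r[T0]=7 [LOAD]
16. CAS T0 → mem=8 r[T0]=7 [OK]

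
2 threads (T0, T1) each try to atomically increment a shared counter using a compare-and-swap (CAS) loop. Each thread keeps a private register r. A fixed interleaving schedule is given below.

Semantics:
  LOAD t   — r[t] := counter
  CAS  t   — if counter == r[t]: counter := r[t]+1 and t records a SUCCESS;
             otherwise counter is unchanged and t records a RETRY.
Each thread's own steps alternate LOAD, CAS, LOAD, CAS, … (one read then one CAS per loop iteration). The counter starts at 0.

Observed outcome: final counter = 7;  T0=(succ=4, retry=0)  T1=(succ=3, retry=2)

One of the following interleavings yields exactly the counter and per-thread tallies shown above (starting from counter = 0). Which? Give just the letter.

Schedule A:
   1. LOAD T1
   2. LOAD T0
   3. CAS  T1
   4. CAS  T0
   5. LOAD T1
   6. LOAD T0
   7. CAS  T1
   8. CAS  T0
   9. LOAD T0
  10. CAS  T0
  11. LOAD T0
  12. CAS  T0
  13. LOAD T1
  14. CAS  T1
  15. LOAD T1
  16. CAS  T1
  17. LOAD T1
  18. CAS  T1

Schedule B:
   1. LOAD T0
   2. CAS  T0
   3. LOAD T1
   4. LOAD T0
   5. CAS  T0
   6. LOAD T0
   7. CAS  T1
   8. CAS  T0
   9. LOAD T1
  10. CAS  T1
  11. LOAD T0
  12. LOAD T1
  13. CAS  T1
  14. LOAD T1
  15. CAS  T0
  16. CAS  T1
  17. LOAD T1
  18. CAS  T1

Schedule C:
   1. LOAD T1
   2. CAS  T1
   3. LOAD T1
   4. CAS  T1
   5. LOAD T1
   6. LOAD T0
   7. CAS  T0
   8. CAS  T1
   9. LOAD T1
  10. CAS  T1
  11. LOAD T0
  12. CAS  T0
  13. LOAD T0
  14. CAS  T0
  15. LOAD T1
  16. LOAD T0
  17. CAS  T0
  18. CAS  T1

Simulating candidate C:
   1) LOAD T1:  M=0  r_T1=0
   2) CAS  T1:  M=1  r_T1=0 ✓
   3) LOAD T1:  M=1  r_T1=1
   4) CAS  T1:  M=2  r_T1=1 ✓
   5) LOAD T1:  M=2  r_T1=2
   6) LOAD T0:  M=2  r_T0=2
   7) CAS  T0:  M=3  r_T0=2 ✓
   8) CAS  T1:  M=3  r_T1=2 ✗
   9) LOAD T1:  M=3  r_T1=3
  10) CAS  T1:  M=4  r_T1=3 ✓
  11) LOAD T0:  M=4  r_T0=4
  12) CAS  T0:  M=5  r_T0=4 ✓
  13) LOAD T0:  M=5  r_T0=5
  14) CAS  T0:  M=6  r_T0=5 ✓
  15) LOAD T1:  M=6  r_T1=6
  16) LOAD T0:  M=6  r_T0=6
  17) CAS  T0:  M=7  r_T0=6 ✓
  18) CAS  T1:  M=7  r_T1=6 ✗

C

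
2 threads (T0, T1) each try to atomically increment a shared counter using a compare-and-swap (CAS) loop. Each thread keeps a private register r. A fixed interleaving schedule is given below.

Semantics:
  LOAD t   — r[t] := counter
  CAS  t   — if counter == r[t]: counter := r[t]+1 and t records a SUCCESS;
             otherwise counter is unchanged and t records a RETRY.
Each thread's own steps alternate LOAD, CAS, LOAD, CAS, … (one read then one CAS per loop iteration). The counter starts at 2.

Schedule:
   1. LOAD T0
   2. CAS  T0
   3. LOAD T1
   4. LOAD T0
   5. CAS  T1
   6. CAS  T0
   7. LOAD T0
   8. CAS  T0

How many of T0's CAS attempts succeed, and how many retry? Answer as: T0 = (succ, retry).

#1 T0 reads 2
#2 T0 CAS(2→3) writes; counter now 3
#3 T1 reads 3
#4 T0 reads 3
#5 T1 CAS(3→4) writes; counter now 4
#6 T0 CAS(3→4) fails; counter now 4
#7 T0 reads 4
#8 T0 CAS(4→5) writes; counter now 5

T0 = (2, 1)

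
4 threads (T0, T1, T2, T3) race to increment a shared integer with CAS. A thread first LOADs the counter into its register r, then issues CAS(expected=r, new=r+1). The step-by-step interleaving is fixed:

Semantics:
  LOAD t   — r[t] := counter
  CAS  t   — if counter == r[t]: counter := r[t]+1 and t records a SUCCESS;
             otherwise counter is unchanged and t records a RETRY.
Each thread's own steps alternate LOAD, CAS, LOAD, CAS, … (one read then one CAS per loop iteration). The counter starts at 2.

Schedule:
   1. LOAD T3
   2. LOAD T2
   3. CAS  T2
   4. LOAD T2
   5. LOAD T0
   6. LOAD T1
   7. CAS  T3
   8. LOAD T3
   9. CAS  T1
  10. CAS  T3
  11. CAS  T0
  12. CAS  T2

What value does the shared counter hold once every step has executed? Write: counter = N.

step 1: T3 LOAD ⇒ load; ctr=2 reg=2
step 2: T2 LOAD ⇒ load; ctr=2 reg=2
step 3: T2 CAS ⇒ ok; ctr=3 reg=2
step 4: T2 LOAD ⇒ load; ctr=3 reg=3
step 5: T0 LOAD ⇒ load; ctr=3 reg=3
step 6: T1 LOAD ⇒ load; ctr=3 reg=3
step 7: T3 CAS ⇒ retry; ctr=3 reg=2
step 8: T3 LOAD ⇒ load; ctr=3 reg=3
step 9: T1 CAS ⇒ ok; ctr=4 reg=3
step 10: T3 CAS ⇒ retry; ctr=4 reg=3
step 11: T0 CAS ⇒ retry; ctr=4 reg=3
step 12: T2 CAS ⇒ retry; ctr=4 reg=3

counter = 4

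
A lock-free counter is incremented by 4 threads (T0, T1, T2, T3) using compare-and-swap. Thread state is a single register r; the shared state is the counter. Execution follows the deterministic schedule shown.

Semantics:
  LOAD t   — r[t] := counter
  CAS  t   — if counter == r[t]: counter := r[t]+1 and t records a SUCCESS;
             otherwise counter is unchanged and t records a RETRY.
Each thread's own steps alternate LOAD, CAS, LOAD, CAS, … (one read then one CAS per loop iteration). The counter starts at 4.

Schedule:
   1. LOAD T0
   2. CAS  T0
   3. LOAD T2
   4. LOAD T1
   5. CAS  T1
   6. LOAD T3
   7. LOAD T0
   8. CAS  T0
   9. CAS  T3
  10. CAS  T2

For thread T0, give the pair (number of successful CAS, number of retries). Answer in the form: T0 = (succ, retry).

T0 = (2, 0)

   1) LOAD T0:  M=4  r_T0=4
   2) CAS  T0:  M=5  r_T0=4 ✓
   3) LOAD T2:  M=5  r_T2=5
   4) LOAD T1:  M=5  r_T1=5
   5) CAS  T1:  M=6  r_T1=5 ✓
   6) LOAD T3:  M=6  r_T3=6
   7) LOAD T0:  M=6  r_T0=6
   8) CAS  T0:  M=7  r_T0=6 ✓
   9) CAS  T3:  M=7  r_T3=6 ✗
  10) CAS  T2:  M=7  r_T2=5 ✗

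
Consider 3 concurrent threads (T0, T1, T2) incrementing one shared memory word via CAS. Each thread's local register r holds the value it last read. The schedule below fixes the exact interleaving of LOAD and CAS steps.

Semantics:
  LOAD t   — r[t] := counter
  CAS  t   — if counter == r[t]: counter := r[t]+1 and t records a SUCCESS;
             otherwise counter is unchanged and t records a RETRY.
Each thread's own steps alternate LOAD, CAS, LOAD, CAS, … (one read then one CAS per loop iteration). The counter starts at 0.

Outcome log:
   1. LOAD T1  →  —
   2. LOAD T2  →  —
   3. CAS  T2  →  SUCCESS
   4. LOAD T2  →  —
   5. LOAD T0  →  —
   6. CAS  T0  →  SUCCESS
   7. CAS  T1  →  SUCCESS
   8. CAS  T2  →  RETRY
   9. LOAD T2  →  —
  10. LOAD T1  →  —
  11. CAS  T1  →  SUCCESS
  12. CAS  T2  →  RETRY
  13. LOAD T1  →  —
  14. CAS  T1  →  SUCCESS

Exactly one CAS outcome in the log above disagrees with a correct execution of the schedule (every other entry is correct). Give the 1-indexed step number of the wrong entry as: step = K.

step = 7

Correct run:
T1 LOAD — after: cnt=0, r=0 — load
T2 LOAD — after: cnt=0, r=0 — load
T2 CAS — after: cnt=1, r=0 — ok
T2 LOAD — after: cnt=1, r=1 — load
T0 LOAD — after: cnt=1, r=1 — load
T0 CAS — after: cnt=2, r=1 — ok
T1 CAS — after: cnt=2, r=0 — retry
T2 CAS — after: cnt=2, r=1 — retry
T2 LOAD — after: cnt=2, r=2 — load
T1 LOAD — after: cnt=2, r=2 — load
T1 CAS — after: cnt=3, r=2 — ok
T2 CAS — after: cnt=3, r=2 — retry
T1 LOAD — after: cnt=3, r=3 — load
T1 CAS — after: cnt=4, r=3 — ok
Log disagrees first at step 7.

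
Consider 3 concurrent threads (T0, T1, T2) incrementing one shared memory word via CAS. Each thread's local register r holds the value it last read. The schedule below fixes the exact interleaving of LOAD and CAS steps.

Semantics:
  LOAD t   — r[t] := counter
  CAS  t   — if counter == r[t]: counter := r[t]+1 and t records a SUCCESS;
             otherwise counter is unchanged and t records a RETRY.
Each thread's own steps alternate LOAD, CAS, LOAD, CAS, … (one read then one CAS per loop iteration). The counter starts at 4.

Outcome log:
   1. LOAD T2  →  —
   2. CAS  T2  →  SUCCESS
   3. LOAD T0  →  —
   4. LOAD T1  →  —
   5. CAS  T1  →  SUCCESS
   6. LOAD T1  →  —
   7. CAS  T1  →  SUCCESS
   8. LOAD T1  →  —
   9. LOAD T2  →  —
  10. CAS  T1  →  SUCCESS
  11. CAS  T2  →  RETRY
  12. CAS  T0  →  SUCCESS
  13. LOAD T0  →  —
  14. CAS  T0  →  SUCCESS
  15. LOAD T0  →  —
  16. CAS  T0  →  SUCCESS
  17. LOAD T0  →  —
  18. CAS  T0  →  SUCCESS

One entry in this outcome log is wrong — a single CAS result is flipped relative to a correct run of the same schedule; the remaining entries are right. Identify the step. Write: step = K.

Correct run:
1. LOAD T2 → mem=4 r[T2]=4 [LOAD]
2. CAS T2 → mem=5 r[T2]=4 [OK]
3. LOAD T0 → mem=5 r[T0]=5 [LOAD]
4. LOAD T1 → mem=5 r[T1]=5 [LOAD]
5. CAS T1 → mem=6 r[T1]=5 [OK]
6. LOAD T1 → mem=6 r[T1]=6 [LOAD]
7. CAS T1 → mem=7 r[T1]=6 [OK]
8. LOAD T1 → mem=7 r[T1]=7 [LOAD]
9. LOAD T2 → mem=7 r[T2]=7 [LOAD]
10. CAS T1 → mem=8 r[T1]=7 [OK]
11. CAS T2 → mem=8 r[T2]=7 [RETRY]
12. CAS T0 → mem=8 r[T0]=5 [RETRY]
13. LOAD T0 → mem=8 r[T0]=8 [LOAD]
14. CAS T0 → mem=9 r[T0]=8 [OK]
15. LOAD T0 → mem=9 r[T0]=9 [LOAD]
16. CAS T0 → mem=10 r[T0]=9 [OK]
17. LOAD T0 → mem=10 r[T0]=10 [LOAD]
18. CAS T0 → mem=11 r[T0]=10 [OK]
Flip is step 12.

step = 12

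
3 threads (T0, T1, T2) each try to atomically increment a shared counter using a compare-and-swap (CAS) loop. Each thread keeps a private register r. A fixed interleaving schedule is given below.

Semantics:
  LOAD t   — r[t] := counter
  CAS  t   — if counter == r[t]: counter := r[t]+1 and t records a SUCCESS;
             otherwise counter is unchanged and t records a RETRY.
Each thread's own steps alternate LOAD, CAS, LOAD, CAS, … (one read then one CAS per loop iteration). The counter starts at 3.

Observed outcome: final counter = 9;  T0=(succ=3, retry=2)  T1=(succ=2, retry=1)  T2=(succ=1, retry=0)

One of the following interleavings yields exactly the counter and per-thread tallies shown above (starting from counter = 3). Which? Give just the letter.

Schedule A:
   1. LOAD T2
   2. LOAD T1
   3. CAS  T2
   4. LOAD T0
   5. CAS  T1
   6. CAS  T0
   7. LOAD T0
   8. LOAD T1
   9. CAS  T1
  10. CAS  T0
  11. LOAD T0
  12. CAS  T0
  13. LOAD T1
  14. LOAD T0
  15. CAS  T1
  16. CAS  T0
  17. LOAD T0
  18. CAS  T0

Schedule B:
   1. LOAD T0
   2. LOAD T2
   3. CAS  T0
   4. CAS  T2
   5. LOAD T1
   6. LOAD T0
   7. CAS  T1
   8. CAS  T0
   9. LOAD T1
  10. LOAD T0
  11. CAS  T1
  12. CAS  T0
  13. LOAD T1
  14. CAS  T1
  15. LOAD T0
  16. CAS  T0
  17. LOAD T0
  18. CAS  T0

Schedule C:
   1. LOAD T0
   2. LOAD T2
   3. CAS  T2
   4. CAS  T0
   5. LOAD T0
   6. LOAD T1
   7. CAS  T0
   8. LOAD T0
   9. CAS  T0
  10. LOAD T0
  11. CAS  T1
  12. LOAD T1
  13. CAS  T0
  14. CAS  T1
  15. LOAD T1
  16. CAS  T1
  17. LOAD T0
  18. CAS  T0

Simulating candidate A:
step 1: T2 LOAD ⇒ load; ctr=3 reg=3
step 2: T1 LOAD ⇒ load; ctr=3 reg=3
step 3: T2 CAS ⇒ ok; ctr=4 reg=3
step 4: T0 LOAD ⇒ load; ctr=4 reg=4
step 5: T1 CAS ⇒ retry; ctr=4 reg=3
step 6: T0 CAS ⇒ ok; ctr=5 reg=4
step 7: T0 LOAD ⇒ load; ctr=5 reg=5
step 8: T1 LOAD ⇒ load; ctr=5 reg=5
step 9: T1 CAS ⇒ ok; ctr=6 reg=5
step 10: T0 CAS ⇒ retry; ctr=6 reg=5
step 11: T0 LOAD ⇒ load; ctr=6 reg=6
step 12: T0 CAS ⇒ ok; ctr=7 reg=6
step 13: T1 LOAD ⇒ load; ctr=7 reg=7
step 14: T0 LOAD ⇒ load; ctr=7 reg=7
step 15: T1 CAS ⇒ ok; ctr=8 reg=7
step 16: T0 CAS ⇒ retry; ctr=8 reg=7
step 17: T0 LOAD ⇒ load; ctr=8 reg=8
step 18: T0 CAS ⇒ ok; ctr=9 reg=8

A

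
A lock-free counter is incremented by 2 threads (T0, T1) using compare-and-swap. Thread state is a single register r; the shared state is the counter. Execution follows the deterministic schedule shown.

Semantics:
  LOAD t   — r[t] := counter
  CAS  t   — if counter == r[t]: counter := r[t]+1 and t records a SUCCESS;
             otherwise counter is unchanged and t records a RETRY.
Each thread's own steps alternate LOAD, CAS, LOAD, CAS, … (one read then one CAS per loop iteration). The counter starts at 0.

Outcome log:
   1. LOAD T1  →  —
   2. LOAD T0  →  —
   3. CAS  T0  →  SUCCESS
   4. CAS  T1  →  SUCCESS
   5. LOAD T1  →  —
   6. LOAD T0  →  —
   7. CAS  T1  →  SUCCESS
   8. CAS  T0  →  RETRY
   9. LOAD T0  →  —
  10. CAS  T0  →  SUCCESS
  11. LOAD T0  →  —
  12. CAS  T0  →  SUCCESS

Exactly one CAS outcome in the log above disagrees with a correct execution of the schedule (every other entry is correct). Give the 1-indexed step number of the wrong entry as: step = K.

Re-executing:
[1] T1.load  rd  (counter 0, T1.r 0)
[2] T0.load  rd  (counter 0, T0.r 0)
[3] T0.cas  hit  (counter 1, T0.r 0)
[4] T1.cas  miss  (counter 1, T1.r 0)
[5] T1.load  rd  (counter 1, T1.r 1)
[6] T0.load  rd  (counter 1, T0.r 1)
[7] T1.cas  hit  (counter 2, T1.r 1)
[8] T0.cas  miss  (counter 2, T0.r 1)
[9] T0.load  rd  (counter 2, T0.r 2)
[10] T0.cas  hit  (counter 3, T0.r 2)
[11] T0.load  rd  (counter 3, T0.r 3)
[12] T0.cas  hit  (counter 4, T0.r 3)
Log disagrees first at step 4.

step = 4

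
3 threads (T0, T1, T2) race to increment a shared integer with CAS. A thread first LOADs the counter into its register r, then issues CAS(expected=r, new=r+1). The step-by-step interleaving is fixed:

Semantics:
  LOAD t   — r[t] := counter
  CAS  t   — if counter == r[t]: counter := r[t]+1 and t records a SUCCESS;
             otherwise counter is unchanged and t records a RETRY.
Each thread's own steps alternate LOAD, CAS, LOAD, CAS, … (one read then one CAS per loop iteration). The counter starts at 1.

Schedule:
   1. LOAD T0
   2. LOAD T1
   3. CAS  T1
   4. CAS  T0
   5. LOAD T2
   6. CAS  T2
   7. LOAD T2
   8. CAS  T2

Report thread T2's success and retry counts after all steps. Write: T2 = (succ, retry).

T2 = (2, 0)

step 1: T0 LOAD ⇒ load; ctr=1 reg=1
step 2: T1 LOAD ⇒ load; ctr=1 reg=1
step 3: T1 CAS ⇒ ok; ctr=2 reg=1
step 4: T0 CAS ⇒ retry; ctr=2 reg=1
step 5: T2 LOAD ⇒ load; ctr=2 reg=2
step 6: T2 CAS ⇒ ok; ctr=3 reg=2
step 7: T2 LOAD ⇒ load; ctr=3 reg=3
step 8: T2 CAS ⇒ ok; ctr=4 reg=3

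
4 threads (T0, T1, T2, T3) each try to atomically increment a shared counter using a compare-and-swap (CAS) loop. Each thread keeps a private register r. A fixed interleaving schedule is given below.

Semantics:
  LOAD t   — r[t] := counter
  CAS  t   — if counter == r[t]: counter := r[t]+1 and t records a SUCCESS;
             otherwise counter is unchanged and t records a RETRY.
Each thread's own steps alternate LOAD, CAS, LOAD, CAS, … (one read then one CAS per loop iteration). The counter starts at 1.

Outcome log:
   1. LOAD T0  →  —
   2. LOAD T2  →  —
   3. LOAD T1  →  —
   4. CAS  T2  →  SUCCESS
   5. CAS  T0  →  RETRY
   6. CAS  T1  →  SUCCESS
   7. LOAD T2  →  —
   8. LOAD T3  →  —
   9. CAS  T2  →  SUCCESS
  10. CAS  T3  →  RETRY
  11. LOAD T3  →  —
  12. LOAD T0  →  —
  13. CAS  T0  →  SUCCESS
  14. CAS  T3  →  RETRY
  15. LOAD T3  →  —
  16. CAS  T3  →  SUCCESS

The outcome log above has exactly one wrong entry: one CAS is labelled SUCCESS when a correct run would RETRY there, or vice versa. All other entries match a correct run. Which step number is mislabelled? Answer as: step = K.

Re-executing:
   1) LOAD T0:  M=1  r_T0=1
   2) LOAD T2:  M=1  r_T2=1
   3) LOAD T1:  M=1  r_T1=1
   4) CAS  T2:  M=2  r_T2=1 ✓
   5) CAS  T0:  M=2  r_T0=1 ✗
   6) CAS  T1:  M=2  r_T1=1 ✗
   7) LOAD T2:  M=2  r_T2=2
   8) LOAD T3:  M=2  r_T3=2
   9) CAS  T2:  M=3  r_T2=2 ✓
  10) CAS  T3:  M=3  r_T3=2 ✗
  11) LOAD T3:  M=3  r_T3=3
  12) LOAD T0:  M=3  r_T0=3
  13) CAS  T0:  M=4  r_T0=3 ✓
  14) CAS  T3:  M=4  r_T3=3 ✗
  15) LOAD T3:  M=4  r_T3=4
  16) CAS  T3:  M=5  r_T3=4 ✓
Flip is step 6.

step = 6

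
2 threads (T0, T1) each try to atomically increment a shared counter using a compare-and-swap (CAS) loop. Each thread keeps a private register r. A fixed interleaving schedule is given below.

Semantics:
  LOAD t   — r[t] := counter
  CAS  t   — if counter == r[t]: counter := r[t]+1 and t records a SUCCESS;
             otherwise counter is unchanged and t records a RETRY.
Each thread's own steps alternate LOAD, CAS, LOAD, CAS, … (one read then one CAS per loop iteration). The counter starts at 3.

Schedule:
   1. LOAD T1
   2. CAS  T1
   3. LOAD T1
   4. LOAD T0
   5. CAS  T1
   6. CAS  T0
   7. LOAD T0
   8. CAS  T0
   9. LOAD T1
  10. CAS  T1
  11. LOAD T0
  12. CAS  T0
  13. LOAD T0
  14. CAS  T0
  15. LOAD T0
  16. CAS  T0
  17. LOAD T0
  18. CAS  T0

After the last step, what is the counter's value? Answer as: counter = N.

counter = 11

T1 LOAD — after: cnt=3, r=3 — load
T1 CAS — after: cnt=4, r=3 — ok
T1 LOAD — after: cnt=4, r=4 — load
T0 LOAD — after: cnt=4, r=4 — load
T1 CAS — after: cnt=5, r=4 — ok
T0 CAS — after: cnt=5, r=4 — retry
T0 LOAD — after: cnt=5, r=5 — load
T0 CAS — after: cnt=6, r=5 — ok
T1 LOAD — after: cnt=6, r=6 — load
T1 CAS — after: cnt=7, r=6 — ok
T0 LOAD — after: cnt=7, r=7 — load
T0 CAS — after: cnt=8, r=7 — ok
T0 LOAD — after: cnt=8, r=8 — load
T0 CAS — after: cnt=9, r=8 — ok
T0 LOAD — after: cnt=9, r=9 — load
T0 CAS — after: cnt=10, r=9 — ok
T0 LOAD — after: cnt=10, r=10 — load
T0 CAS — after: cnt=11, r=10 — ok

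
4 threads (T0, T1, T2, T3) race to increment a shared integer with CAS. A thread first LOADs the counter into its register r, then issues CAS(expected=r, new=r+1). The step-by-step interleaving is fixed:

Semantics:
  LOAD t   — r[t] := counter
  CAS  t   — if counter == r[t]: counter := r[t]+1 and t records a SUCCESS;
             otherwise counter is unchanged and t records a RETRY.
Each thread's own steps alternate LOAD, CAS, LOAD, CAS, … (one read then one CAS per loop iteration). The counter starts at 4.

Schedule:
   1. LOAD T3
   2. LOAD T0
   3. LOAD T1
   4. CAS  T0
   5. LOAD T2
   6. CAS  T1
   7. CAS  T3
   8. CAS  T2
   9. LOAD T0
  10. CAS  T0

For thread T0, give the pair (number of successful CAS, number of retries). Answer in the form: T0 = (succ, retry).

step 1: T3 LOAD ⇒ load; ctr=4 reg=4
step 2: T0 LOAD ⇒ load; ctr=4 reg=4
step 3: T1 LOAD ⇒ load; ctr=4 reg=4
step 4: T0 CAS ⇒ ok; ctr=5 reg=4
step 5: T2 LOAD ⇒ load; ctr=5 reg=5
step 6: T1 CAS ⇒ retry; ctr=5 reg=4
step 7: T3 CAS ⇒ retry; ctr=5 reg=4
step 8: T2 CAS ⇒ ok; ctr=6 reg=5
step 9: T0 LOAD ⇒ load; ctr=6 reg=6
step 10: T0 CAS ⇒ ok; ctr=7 reg=6

T0 = (2, 0)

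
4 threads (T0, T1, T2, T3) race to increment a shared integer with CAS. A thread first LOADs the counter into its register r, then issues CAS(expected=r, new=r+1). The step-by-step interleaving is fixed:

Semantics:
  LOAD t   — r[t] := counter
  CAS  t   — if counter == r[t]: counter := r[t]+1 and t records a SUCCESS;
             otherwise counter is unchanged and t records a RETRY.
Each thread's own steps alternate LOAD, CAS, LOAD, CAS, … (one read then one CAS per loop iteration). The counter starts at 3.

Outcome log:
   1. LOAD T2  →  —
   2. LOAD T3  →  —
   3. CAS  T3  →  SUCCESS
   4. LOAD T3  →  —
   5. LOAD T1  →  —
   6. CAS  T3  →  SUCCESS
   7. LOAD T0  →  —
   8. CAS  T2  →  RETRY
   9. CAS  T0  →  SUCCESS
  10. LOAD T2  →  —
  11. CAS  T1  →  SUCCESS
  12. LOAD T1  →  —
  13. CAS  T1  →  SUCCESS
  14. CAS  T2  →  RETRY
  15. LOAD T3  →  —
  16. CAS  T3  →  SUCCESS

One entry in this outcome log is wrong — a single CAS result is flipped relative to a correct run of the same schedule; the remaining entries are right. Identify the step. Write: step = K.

step = 11

Correct run:
[1] T2.load  rd  (counter 3, T2.r 3)
[2] T3.load  rd  (counter 3, T3.r 3)
[3] T3.cas  hit  (counter 4, T3.r 3)
[4] T3.load  rd  (counter 4, T3.r 4)
[5] T1.load  rd  (counter 4, T1.r 4)
[6] T3.cas  hit  (counter 5, T3.r 4)
[7] T0.load  rd  (counter 5, T0.r 5)
[8] T2.cas  miss  (counter 5, T2.r 3)
[9] T0.cas  hit  (counter 6, T0.r 5)
[10] T2.load  rd  (counter 6, T2.r 6)
[11] T1.cas  miss  (counter 6, T1.r 4)
[12] T1.load  rd  (counter 6, T1.r 6)
[13] T1.cas  hit  (counter 7, T1.r 6)
[14] T2.cas  miss  (counter 7, T2.r 6)
[15] T3.load  rd  (counter 7, T3.r 7)
[16] T3.cas  hit  (counter 8, T3.r 7)
Log disagrees first at step 11.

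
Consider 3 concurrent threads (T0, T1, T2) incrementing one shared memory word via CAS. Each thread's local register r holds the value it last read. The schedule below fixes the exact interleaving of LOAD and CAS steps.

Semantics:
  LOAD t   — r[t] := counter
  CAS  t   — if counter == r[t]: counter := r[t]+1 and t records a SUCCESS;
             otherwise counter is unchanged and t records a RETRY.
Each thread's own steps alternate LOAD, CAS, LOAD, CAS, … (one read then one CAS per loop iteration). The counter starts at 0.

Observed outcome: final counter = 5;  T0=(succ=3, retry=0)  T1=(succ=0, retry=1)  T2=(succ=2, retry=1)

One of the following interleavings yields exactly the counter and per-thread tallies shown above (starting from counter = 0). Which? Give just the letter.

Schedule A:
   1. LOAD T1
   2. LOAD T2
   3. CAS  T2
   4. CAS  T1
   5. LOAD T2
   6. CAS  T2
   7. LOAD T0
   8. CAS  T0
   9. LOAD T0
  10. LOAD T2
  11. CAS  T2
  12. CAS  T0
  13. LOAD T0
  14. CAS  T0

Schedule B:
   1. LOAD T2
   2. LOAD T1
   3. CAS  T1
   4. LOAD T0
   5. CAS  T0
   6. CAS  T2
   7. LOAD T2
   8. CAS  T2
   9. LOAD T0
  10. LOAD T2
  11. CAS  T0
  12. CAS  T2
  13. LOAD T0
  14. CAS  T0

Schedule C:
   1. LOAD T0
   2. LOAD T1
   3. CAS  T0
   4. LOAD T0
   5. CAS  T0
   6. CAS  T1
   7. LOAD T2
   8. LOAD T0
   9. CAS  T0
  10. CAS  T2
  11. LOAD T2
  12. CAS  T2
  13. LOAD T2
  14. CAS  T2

Simulating candidate C:
step 1: T0 LOAD ⇒ load; ctr=0 reg=0
step 2: T1 LOAD ⇒ load; ctr=0 reg=0
step 3: T0 CAS ⇒ ok; ctr=1 reg=0
step 4: T0 LOAD ⇒ load; ctr=1 reg=1
step 5: T0 CAS ⇒ ok; ctr=2 reg=1
step 6: T1 CAS ⇒ retry; ctr=2 reg=0
step 7: T2 LOAD ⇒ load; ctr=2 reg=2
step 8: T0 LOAD ⇒ load; ctr=2 reg=2
step 9: T0 CAS ⇒ ok; ctr=3 reg=2
step 10: T2 CAS ⇒ retry; ctr=3 reg=2
step 11: T2 LOAD ⇒ load; ctr=3 reg=3
step 12: T2 CAS ⇒ ok; ctr=4 reg=3
step 13: T2 LOAD ⇒ load; ctr=4 reg=4
step 14: T2 CAS ⇒ ok; ctr=5 reg=4

C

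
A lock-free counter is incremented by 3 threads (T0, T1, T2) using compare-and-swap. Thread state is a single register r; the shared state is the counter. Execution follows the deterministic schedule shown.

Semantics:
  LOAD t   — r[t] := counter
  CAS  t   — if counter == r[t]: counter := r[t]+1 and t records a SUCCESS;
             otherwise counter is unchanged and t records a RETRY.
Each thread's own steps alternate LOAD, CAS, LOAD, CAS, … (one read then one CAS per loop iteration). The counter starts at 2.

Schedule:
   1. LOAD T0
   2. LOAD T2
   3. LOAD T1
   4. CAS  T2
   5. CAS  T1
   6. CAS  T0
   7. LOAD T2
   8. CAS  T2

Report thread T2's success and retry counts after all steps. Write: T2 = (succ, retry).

T2 = (2, 0)

1. LOAD T0 → mem=2 r[T0]=2 [LOAD]
2. LOAD T2 → mem=2 r[T2]=2 [LOAD]
3. LOAD T1 → mem=2 r[T1]=2 [LOAD]
4. CAS T2 → mem=3 r[T2]=2 [OK]
5. CAS T1 → mem=3 r[T1]=2 [RETRY]
6. CAS T0 → mem=3 r[T0]=2 [RETRY]
7. LOAD T2 → mem=3 r[T2]=3 [LOAD]
8. CAS T2 → mem=4 r[T2]=3 [OK]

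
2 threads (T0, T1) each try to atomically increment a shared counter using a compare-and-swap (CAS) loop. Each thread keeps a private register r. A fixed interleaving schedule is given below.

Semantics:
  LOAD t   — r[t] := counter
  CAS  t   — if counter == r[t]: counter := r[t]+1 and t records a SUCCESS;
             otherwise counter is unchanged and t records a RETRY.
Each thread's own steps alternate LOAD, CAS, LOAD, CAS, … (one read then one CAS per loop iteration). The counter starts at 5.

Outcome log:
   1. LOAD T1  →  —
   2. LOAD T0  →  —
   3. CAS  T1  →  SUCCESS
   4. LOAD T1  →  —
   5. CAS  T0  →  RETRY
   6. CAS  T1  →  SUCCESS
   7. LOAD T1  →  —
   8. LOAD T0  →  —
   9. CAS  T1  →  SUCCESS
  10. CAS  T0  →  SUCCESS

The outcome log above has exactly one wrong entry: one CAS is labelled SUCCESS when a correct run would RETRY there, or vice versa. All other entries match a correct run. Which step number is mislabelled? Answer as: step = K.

Correct run:
#1 T1 reads 5
#2 T0 reads 5
#3 T1 CAS(5→6) writes; counter now 6
#4 T1 reads 6
#5 T0 CAS(5→6) fails; counter now 6
#6 T1 CAS(6→7) writes; counter now 7
#7 T1 reads 7
#8 T0 reads 7
#9 T1 CAS(7→8) writes; counter now 8
#10 T0 CAS(7→8) fails; counter now 8
Log disagrees first at step 10.

step = 10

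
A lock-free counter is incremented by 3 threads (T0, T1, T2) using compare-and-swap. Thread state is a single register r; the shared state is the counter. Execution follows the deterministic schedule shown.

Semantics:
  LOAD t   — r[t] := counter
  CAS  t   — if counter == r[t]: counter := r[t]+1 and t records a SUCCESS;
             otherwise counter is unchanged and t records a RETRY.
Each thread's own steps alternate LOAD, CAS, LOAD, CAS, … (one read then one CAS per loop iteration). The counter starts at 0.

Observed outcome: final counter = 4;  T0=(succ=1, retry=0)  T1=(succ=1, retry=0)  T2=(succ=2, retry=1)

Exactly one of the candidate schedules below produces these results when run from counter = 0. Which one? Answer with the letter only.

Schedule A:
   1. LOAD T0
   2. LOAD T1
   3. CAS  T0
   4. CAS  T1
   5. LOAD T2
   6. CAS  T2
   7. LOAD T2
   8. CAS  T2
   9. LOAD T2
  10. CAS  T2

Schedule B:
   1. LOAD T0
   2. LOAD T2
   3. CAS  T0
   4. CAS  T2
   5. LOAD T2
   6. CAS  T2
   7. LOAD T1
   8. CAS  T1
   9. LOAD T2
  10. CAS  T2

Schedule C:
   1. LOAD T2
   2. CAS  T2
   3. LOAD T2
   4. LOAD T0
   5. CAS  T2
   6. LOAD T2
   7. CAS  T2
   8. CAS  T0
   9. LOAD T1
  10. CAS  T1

B

Run B:
1. LOAD T0 → mem=0 r[T0]=0 [LOAD]
2. LOAD T2 → mem=0 r[T2]=0 [LOAD]
3. CAS T0 → mem=1 r[T0]=0 [OK]
4. CAS T2 → mem=1 r[T2]=0 [RETRY]
5. LOAD T2 → mem=1 r[T2]=1 [LOAD]
6. CAS T2 → mem=2 r[T2]=1 [OK]
7. LOAD T1 → mem=2 r[T1]=2 [LOAD]
8. CAS T1 → mem=3 r[T1]=2 [OK]
9. LOAD T2 → mem=3 r[T2]=3 [LOAD]
10. CAS T2 → mem=4 r[T2]=3 [OK]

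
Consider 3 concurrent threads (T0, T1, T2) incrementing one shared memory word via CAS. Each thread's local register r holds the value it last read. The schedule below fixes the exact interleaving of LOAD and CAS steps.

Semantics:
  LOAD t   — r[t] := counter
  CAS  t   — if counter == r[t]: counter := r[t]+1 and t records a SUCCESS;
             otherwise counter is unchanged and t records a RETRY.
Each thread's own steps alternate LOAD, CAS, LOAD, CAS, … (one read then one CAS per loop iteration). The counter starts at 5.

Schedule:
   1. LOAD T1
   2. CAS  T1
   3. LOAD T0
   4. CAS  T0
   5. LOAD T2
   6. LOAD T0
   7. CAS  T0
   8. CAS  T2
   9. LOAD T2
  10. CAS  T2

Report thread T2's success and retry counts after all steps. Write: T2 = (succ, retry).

T2 = (1, 1)

1. LOAD T1 → mem=5 r[T1]=5 [LOAD]
2. CAS T1 → mem=6 r[T1]=5 [OK]
3. LOAD T0 → mem=6 r[T0]=6 [LOAD]
4. CAS T0 → mem=7 r[T0]=6 [OK]
5. LOAD T2 → mem=7 r[T2]=7 [LOAD]
6. LOAD T0 → mem=7 r[T0]=7 [LOAD]
7. CAS T0 → mem=8 r[T0]=7 [OK]
8. CAS T2 → mem=8 r[T2]=7 [RETRY]
9. LOAD T2 → mem=8 r[T2]=8 [LOAD]
10. CAS T2 → mem=9 r[T2]=8 [OK]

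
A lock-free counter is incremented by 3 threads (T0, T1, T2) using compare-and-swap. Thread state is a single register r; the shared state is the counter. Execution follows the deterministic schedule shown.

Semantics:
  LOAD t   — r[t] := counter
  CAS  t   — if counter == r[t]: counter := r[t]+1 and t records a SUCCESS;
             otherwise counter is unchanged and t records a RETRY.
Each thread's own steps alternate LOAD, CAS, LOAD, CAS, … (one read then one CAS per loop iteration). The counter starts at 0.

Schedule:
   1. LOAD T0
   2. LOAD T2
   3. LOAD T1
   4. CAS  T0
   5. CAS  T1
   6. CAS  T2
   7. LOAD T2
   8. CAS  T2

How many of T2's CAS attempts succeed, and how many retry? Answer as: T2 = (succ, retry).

T2 = (1, 1)

step 1: T0 LOAD ⇒ load; ctr=0 reg=0
step 2: T2 LOAD ⇒ load; ctr=0 reg=0
step 3: T1 LOAD ⇒ load; ctr=0 reg=0
step 4: T0 CAS ⇒ ok; ctr=1 reg=0
step 5: T1 CAS ⇒ retry; ctr=1 reg=0
step 6: T2 CAS ⇒ retry; ctr=1 reg=0
step 7: T2 LOAD ⇒ load; ctr=1 reg=1
step 8: T2 CAS ⇒ ok; ctr=2 reg=1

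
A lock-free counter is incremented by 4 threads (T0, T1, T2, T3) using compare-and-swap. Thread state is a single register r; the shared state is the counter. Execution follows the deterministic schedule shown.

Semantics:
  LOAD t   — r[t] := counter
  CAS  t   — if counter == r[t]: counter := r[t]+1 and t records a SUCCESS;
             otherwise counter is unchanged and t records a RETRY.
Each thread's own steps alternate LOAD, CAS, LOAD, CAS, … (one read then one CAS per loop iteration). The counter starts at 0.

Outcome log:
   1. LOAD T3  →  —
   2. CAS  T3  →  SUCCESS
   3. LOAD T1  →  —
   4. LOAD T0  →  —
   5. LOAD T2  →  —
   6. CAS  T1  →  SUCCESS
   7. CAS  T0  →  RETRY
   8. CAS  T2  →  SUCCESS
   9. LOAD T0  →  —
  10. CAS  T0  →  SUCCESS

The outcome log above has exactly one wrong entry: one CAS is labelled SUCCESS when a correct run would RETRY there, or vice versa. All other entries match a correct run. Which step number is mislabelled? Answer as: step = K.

step = 8

Reference trace:
#1 T3 reads 0
#2 T3 CAS(0→1) writes; counter now 1
#3 T1 reads 1
#4 T0 reads 1
#5 T2 reads 1
#6 T1 CAS(1→2) writes; counter now 2
#7 T0 CAS(1→2) fails; counter now 2
#8 T2 CAS(1→2) fails; counter now 2
#9 T0 reads 2
#10 T0 CAS(2→3) writes; counter now 3
Log disagrees first at step 8.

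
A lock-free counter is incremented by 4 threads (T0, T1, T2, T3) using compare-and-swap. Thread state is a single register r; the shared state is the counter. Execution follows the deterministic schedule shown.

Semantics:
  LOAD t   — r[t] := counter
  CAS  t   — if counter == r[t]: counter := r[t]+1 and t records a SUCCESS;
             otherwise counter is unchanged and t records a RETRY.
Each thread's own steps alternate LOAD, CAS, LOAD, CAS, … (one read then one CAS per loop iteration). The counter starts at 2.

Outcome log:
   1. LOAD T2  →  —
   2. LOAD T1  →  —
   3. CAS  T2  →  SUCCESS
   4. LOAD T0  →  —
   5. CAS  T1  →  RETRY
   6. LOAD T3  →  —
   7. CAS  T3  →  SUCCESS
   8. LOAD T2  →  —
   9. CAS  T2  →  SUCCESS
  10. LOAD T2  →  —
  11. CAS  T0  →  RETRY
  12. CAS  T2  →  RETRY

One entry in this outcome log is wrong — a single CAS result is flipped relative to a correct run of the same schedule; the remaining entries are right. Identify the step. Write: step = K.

step = 12

Reference trace:
step 1: T2 LOAD ⇒ load; ctr=2 reg=2
step 2: T1 LOAD ⇒ load; ctr=2 reg=2
step 3: T2 CAS ⇒ ok; ctr=3 reg=2
step 4: T0 LOAD ⇒ load; ctr=3 reg=3
step 5: T1 CAS ⇒ retry; ctr=3 reg=2
step 6: T3 LOAD ⇒ load; ctr=3 reg=3
step 7: T3 CAS ⇒ ok; ctr=4 reg=3
step 8: T2 LOAD ⇒ load; ctr=4 reg=4
step 9: T2 CAS ⇒ ok; ctr=5 reg=4
step 10: T2 LOAD ⇒ load; ctr=5 reg=5
step 11: T0 CAS ⇒ retry; ctr=5 reg=3
step 12: T2 CAS ⇒ ok; ctr=6 reg=5
Flip is step 12.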